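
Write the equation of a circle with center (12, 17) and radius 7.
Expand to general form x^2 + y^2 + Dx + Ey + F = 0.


(x-12)^2 + (y-17)^2 = 7^2
D = -2h = -24, E = -2k = -34
F = h^2+k^2-r^2 = 144+289-49 = 384

x^2 + y^2 - 24x - 34y + 384 = 0


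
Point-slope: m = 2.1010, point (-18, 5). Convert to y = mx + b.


y - 5 = 2.1010(x + 18)
y = 2.1010x + 5 - 2.1010*(-18)
y = 2.1010x + 42.8180

y = 2.1010x + 42.8180


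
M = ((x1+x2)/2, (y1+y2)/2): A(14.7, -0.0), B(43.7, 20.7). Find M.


Mx = (14.7 + 43.7)/2 = 58.4/2 = 29.2000
My = (-0.0 + 20.7)/2 = 20.7/2 = 10.3500

(29.2000, 10.3500)


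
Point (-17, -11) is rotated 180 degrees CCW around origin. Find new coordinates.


cos(180) = -1, sin(180) = 0
x' = -17*(-1) + 11*0 = 17
y' = -17*0 - 11*(-1) = 11

(17, 11)


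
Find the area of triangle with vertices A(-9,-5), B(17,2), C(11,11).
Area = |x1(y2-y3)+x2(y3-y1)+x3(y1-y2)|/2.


-9*(2-11) = 81
17*(11+ 5) = 272
11*(-5-2) = -77
sum = 276
Area = |276|/2 = 138.0000

138.0000 sq units


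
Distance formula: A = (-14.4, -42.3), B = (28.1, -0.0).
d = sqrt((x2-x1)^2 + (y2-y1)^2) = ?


dx = 28.1 + 14.4 = 42.5
dy = -0.0 + 42.3 = 42.3
d = sqrt(1806.25 + 1789.29) = sqrt(3595.54) = 59.9628

59.9628


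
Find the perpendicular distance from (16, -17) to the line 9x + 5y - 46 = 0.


|9*16 + 5*(-17) - 46| = |13| = 13
sqrt(81 + 25) = sqrt(106) = 10.2956
d = 13/sqrt(106) = 1.2627

1.2627


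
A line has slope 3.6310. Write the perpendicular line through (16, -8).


Perpendicular slope = -1/m1 = -1/3.6310 = -0.2754
b2 = y0 - m2*x0 = -8 + 16/3.6310 = -8 + 4.4065 = -3.5935

y = -0.2754x - 3.5935


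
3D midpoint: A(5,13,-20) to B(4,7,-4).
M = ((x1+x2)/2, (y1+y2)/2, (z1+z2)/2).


Mx = (5+4)/2 = 4.5000
My = (13+7)/2 = 10.0000
Mz = (-20- 4)/2 = -12.0000

M = (4.5000, 10.0000, -12.0000)


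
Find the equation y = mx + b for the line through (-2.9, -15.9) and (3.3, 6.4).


m = (22.3)/(6.2) = 3.5968
b = y1 - m*x1 = -15.9 - (22.3*(-2.9))/(6.2) = -15.9 + 10.4306 = -5.4694

y = 3.5968x - 5.4694


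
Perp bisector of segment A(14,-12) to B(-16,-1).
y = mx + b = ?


Midpoint = (-1, -6.5)
Slope of AB = dy/dx = 11/(-30) = -0.3667
Perp slope = -dx/dy = 30/11 = 2.7273
b = My - (perp slope)*Mx = -6.5 + (-30*(-1))/11 = -6.5 + 2.7273 = -3.7727

y = 2.7273x - 3.7727


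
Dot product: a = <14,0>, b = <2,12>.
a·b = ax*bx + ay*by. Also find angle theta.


a·b = 14*2 + 0*12 = 28 + 0 = 28
|a| = sqrt(196+0) = 14.0000
|b| = sqrt(4+144) = 12.1655
cos(theta) = 28/(sqrt(196)*sqrt(148)) = 28/sqrt(29008) = 0.164399
theta = arccos(28/sqrt(29008)) = 80.5377 degrees

a·b = 28, theta = 80.5377 deg


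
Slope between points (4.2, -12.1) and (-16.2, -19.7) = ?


dy = -19.7 + 12.1 = -7.6
dx = -16.2 - 4.2 = -20.4
m = -7.6/(-20.4) = 0.3725

m = 0.3725


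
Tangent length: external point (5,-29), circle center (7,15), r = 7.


d = sqrt((5-7)^2 + (-29-15)^2) = sqrt(4+1936) = 44.0454
L = sqrt(1940.0000 - 49) = sqrt(1891.0000) = 43.4856

43.4856


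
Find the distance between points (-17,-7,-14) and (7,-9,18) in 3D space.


dx=24, dy=-2, dz=32
d = sqrt(576+4+1024) = sqrt(1604) = 40.0500

40.0500


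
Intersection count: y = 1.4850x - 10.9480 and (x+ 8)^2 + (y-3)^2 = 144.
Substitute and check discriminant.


Substitute y = 1.4850x - 10.9480: (x+ 8)^2 + (1.4850x- 10.9480-3)^2 = 144
Expand to Ax^2 + Bx + C = 0, where b-k = -13.948
A = 1+m^2 = 3.205225
B = 2(m(b-k) - h) = 2(1.4850*(-13.948) + 8) = -25.42556
C = h^2 + (b-k)^2 - r^2 = 64 + 194.546704 - 144 = 114.546704
disc = B^2-4AC = 646.4591 - 1468.5918 = -822.1327
disc < 0

0 intersection points


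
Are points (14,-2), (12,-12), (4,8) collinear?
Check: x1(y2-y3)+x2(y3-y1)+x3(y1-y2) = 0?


14*(-12-8) + 12*(8+ 2) + 4*(-2+ 12)
= -280 + 120 + 40 = -120

No, not collinear (determinant = -120)


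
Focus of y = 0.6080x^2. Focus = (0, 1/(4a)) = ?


a = 0.6080
4a = 2.4320
focus = (0, 1/2.4320) = (0, 0.4112)

Focus = (0, 0.4112)


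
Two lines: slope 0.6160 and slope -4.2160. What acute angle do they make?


m1-m2 = 4.832
1+m1*m2 = -1.597056
tan(theta) = |4.832/(-1.597056)| = 3.025567
theta = arctan(|4.832/(-1.597056)|) = 71.7104 degrees (acute angle)

71.7104 degrees


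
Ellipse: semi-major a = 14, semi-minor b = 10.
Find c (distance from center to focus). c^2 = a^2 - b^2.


c^2 = 14^2 - 10^2 = 196 - 100 = 96
c = sqrt(96) = 9.7980

c = 9.7980


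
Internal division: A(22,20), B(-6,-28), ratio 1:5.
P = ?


Px = (1*(-6) + 5*22)/6 = 104/6 = 17.3333
Py = (1*(-28) + 5*20)/6 = 72/6 = 12.0000

P = (17.3333, 12.0000)


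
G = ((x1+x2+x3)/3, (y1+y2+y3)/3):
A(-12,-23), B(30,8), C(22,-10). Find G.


Gx = (-12+30+22)/3 = 40/3 = 13.3333
Gy = (-23+8- 10)/3 = -25/3 = -8.3333

G = (13.3333, -8.3333)


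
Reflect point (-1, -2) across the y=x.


Reflection rule for y=x: (y, x)
(-1, -2) -> (-2, -1)

(-2, -1)


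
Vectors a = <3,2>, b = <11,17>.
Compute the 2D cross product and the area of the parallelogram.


cross = 3*17 - 2*11 = 51 - 22 = 29
Parallelogram area = |29| = 29

cross = 29, parallelogram area = 29


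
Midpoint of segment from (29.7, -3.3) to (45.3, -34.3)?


Mx = (29.7 + 45.3)/2 = 75.0/2 = 37.5000
My = (-3.3 - 34.3)/2 = -37.6/2 = -18.8000

(37.5000, -18.8000)


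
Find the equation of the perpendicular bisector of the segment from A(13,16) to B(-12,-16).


Midpoint = (0.5, 0)
Slope of AB = dy/dx = -32/(-25) = 1.2800
Perp slope = -dx/dy = -25/32 = -0.7812
b = My - (perp slope)*Mx = 0 + (-25*0.5)/(-32) = 0 + 0.3906 = 0.3906

y = -0.7812x + 0.3906


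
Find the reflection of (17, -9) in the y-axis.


Reflection rule for y-axis: (-x, y)
(17, -9) -> (-17, -9)

(-17, -9)


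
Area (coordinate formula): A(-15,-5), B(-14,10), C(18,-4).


-15*(10+ 4) = -210
-14*(-4+ 5) = -14
18*(-5-10) = -270
sum = -494
Area = |-494|/2 = 247.0000

247.0000 sq units


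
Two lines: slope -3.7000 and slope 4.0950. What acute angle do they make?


m1-m2 = -7.795
1+m1*m2 = -14.1515
tan(theta) = |-7.795/(-14.1515)| = 0.550825
theta = arctan(|-7.795/(-14.1515)|) = 28.8471 degrees (acute angle)

28.8471 degrees


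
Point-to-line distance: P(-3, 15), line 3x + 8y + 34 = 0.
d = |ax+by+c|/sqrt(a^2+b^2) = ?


|3*(-3) + 8*15 + 34| = |145| = 145
sqrt(9 + 64) = sqrt(73) = 8.5440
d = 145/sqrt(73) = 16.9710

16.9710


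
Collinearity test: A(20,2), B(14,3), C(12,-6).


20*(3+ 6) + 14*(-6-2) + 12*(2-3)
= 180 - 112 - 12 = 56

No, not collinear (determinant = 56)


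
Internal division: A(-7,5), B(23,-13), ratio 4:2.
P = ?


Px = (4*23 + 2*(-7))/6 = 78/6 = 13.0000
Py = (4*(-13) + 2*5)/6 = -42/6 = -7.0000

P = (13.0000, -7.0000)


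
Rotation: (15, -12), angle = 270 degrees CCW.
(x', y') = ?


cos(270) = 0, sin(270) = -1
x' = 15*0 + 12*(-1) = -12
y' = 15*(-1) - 12*0 = -15

(-12, -15)


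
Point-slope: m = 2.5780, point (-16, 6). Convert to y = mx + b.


y - 6 = 2.5780(x + 16)
y = 2.5780x + 6 - 2.5780*(-16)
y = 2.5780x + 47.2480

y = 2.5780x + 47.2480


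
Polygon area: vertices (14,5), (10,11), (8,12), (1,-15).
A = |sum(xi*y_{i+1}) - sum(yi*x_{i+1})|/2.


sum(xi*y_{i+1}) = 14*11 + 10*12 + 8*(-15) + 1*5 = 159
sum(yi*x_{i+1}) = 5*10 + 11*8 + 12*1 - 15*14 = -60
Area = |159 + 60|/2 = 219/2 = 109.5000

109.5000 sq units


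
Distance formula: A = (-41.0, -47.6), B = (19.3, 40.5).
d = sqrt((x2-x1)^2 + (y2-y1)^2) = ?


dx = 19.3 + 41.0 = 60.3
dy = 40.5 + 47.6 = 88.1
d = sqrt(3636.09 + 7761.61) = sqrt(11397.7) = 106.7600

106.7600


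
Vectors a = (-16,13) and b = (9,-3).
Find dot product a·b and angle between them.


a·b = -16*9 + 13*(-3) = -144 - 39 = -183
|a| = sqrt(256+169) = 20.6155
|b| = sqrt(81+9) = 9.4868
cos(theta) = -183/(sqrt(425)*sqrt(90)) = -183/sqrt(38250) = -0.935697
theta = arccos(-183/sqrt(38250)) = 159.3411 degrees

a·b = -183, theta = 159.3411 deg


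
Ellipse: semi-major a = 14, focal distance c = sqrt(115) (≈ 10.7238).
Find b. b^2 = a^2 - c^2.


b^2 = 14^2 - (sqrt(115))^2 = 196 - 115 = 81
b = sqrt(81) = 9

b = 9


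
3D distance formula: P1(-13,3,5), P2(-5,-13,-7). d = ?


dx=8, dy=-16, dz=-12
d = sqrt(64+256+144) = sqrt(464) = 21.5407

21.5407


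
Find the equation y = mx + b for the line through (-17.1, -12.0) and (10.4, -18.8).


m = (-6.8)/(27.5) = -0.2473
b = y1 - m*x1 = -12.0 - (-6.8*(-17.1))/(27.5) = -12.0 - 4.2284 = -16.2284

y = -0.2473x - 16.2284


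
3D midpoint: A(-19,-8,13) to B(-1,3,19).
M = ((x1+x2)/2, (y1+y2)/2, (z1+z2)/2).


Mx = (-19- 1)/2 = -10.0000
My = (-8+3)/2 = -2.5000
Mz = (13+19)/2 = 16.0000

M = (-10.0000, -2.5000, 16.0000)


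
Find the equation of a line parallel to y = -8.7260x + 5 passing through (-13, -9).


Parallel lines have equal slopes.
m2 = -8.7260
b2 = -9 + 8.7260*(-13) = -122.4380

y = -8.7260x - 122.4380


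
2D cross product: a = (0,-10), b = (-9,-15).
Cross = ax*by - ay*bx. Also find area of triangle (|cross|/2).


cross = 0*(-15) + 10*(-9) = 0 - 90 = -90
Triangle area = |-90|/2 = 90/2 = 45.0000

cross = -90, triangle area = 45.0000


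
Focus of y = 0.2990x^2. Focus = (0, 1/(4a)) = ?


a = 0.2990
4a = 1.1960
focus = (0, 1/1.1960) = (0, 0.8361)

Focus = (0, 0.8361)


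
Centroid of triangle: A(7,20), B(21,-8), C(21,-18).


Gx = (7+21+21)/3 = 49/3 = 16.3333
Gy = (20- 8- 18)/3 = -6/3 = -2.0000

G = (16.3333, -2.0000)


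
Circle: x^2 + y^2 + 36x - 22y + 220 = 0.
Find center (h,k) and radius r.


h = -D/2 = -36/2 = -18
k = -E/2 = 22/2 = 11
r^2 = h^2 + k^2 - F = 324 + 121 - 220 = 225
r = 15

Center (-18, 11), radius = 15


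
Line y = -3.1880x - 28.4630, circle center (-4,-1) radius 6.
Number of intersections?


Substitute y = -3.1880x - 28.4630: (x+ 4)^2 + (-3.1880x- 28.4630+ 1)^2 = 36
Expand to Ax^2 + Bx + C = 0, where b-k = -27.463
A = 1+m^2 = 11.163344
B = 2(m(b-k) - h) = 2(-3.1880*(-27.463) + 4) = 183.104088
C = h^2 + (b-k)^2 - r^2 = 16 + 754.216369 - 36 = 734.216369
disc = B^2-4AC = 33527.1070 - 32785.2396 = 741.8674
disc > 0

2 intersection points


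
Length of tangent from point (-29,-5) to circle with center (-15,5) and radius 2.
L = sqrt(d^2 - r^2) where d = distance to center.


d = sqrt((-29+ 15)^2 + (-5-5)^2) = sqrt(196+100) = 17.2047
L = sqrt(296.0000 - 4) = sqrt(292.0000) = 17.0880

17.0880


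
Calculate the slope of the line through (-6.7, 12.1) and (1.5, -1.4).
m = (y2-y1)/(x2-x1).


dy = -1.4 - 12.1 = -13.5
dx = 1.5 + 6.7 = 8.2
m = -13.5/8.2 = -1.6463

m = -1.6463


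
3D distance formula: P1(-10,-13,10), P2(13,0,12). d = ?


dx=23, dy=13, dz=2
d = sqrt(529+169+4) = sqrt(702) = 26.4953

26.4953


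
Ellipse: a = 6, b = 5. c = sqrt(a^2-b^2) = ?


c^2 = 6^2 - 5^2 = 36 - 25 = 11
c = sqrt(11) = 3.3166

c = 3.3166


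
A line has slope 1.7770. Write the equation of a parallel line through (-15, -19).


Parallel lines have equal slopes.
m2 = 1.7770
b2 = -19 - 1.7770*(-15) = 7.6550

y = 1.7770x + 7.6550


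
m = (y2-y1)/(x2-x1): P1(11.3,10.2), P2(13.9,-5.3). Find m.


dy = -5.3 - 10.2 = -15.5
dx = 13.9 - 11.3 = 2.6
m = -15.5/2.6 = -5.9615

m = -5.9615


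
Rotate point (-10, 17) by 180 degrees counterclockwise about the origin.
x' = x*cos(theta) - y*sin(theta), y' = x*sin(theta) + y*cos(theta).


cos(180) = -1, sin(180) = 0
x' = -10*(-1) - 17*0 = 10
y' = -10*0 + 17*(-1) = -17

(10, -17)


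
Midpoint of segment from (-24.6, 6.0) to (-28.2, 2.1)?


Mx = (-24.6 - 28.2)/2 = -52.8/2 = -26.4000
My = (6.0 + 2.1)/2 = 8.1/2 = 4.0500

(-26.4000, 4.0500)


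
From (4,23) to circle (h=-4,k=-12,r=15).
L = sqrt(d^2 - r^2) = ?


d = sqrt((4+ 4)^2 + (23+ 12)^2) = sqrt(64+1225) = 35.9026
L = sqrt(1289.0000 - 225) = sqrt(1064.0000) = 32.6190

32.6190


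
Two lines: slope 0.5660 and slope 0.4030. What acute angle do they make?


m1-m2 = 0.163
1+m1*m2 = 1.228098
tan(theta) = |0.163/1.228098| = 0.132726
theta = arctan(|0.163/1.228098|) = 7.5604 degrees (acute angle)

7.5604 degrees


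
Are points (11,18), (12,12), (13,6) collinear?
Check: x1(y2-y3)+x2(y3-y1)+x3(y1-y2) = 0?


11*(12-6) + 12*(6-18) + 13*(18-12)
= 66 - 144 + 78 = 0

Yes, collinear (determinant = 0)


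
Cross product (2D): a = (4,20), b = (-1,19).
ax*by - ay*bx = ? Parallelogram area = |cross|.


cross = 4*19 - 20*(-1) = 76 + 20 = 96
Parallelogram area = |96| = 96

cross = 96, parallelogram area = 96


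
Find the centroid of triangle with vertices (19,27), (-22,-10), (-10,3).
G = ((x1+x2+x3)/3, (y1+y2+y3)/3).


Gx = (19- 22- 10)/3 = -13/3 = -4.3333
Gy = (27- 10+3)/3 = 20/3 = 6.6667

G = (-4.3333, 6.6667)


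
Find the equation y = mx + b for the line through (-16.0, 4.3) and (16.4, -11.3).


m = (-15.6)/(32.4) = -0.4815
b = y1 - m*x1 = 4.3 - (-15.6*(-16.0))/(32.4) = 4.3 - 7.7037 = -3.4037

y = -0.4815x - 3.4037


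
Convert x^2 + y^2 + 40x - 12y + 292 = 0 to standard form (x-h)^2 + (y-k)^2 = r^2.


h = -D/2 = -40/2 = -20
k = -E/2 = 12/2 = 6
r^2 = h^2 + k^2 - F = 400 + 36 - 292 = 144
r = 12

Center (-20, 6), radius = 12


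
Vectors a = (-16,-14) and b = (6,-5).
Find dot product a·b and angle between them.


a·b = -16*6 - 14*(-5) = -96 + 70 = -26
|a| = sqrt(256+196) = 21.2603
|b| = sqrt(36+25) = 7.8102
cos(theta) = -26/(sqrt(452)*sqrt(61)) = -26/sqrt(27572) = -0.156581
theta = arccos(-26/sqrt(27572)) = 99.0085 degrees

a·b = -26, theta = 99.0085 deg


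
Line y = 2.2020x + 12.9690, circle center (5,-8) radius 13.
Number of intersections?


Substitute y = 2.2020x + 12.9690: (x-5)^2 + (2.2020x+12.9690+ 8)^2 = 169
Expand to Ax^2 + Bx + C = 0, where b-k = 20.969
A = 1+m^2 = 5.848804
B = 2(m(b-k) - h) = 2(2.2020*20.969 - 5) = 82.347476
C = h^2 + (b-k)^2 - r^2 = 25 + 439.698961 - 169 = 295.698961
disc = B^2-4AC = 6781.1068 - 6917.9411 = -136.8343
disc < 0

0 intersection points


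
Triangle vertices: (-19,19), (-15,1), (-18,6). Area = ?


-19*(1-6) = 95
-15*(6-19) = 195
-18*(19-1) = -324
sum = -34
Area = |-34|/2 = 17.0000

17.0000 sq units


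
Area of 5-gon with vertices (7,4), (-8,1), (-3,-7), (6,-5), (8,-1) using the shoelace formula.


sum(xi*y_{i+1}) = 7*1 - 8*(-7) - 3*(-5) + 6*(-1) + 8*4 = 104
sum(yi*x_{i+1}) = 4*(-8) + 1*(-3) - 7*6 - 5*8 - 1*7 = -124
Area = |104 + 124|/2 = 228/2 = 114.0000

114.0000 sq units


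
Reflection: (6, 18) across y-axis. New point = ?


Reflection rule for y-axis: (-x, y)
(6, 18) -> (-6, 18)

(-6, 18)


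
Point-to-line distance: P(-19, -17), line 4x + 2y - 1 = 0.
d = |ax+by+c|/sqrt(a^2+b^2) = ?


|4*(-19) + 2*(-17) - 1| = |-111| = 111
sqrt(16 + 4) = sqrt(20) = 4.4721
d = 111/sqrt(20) = 24.8204

24.8204


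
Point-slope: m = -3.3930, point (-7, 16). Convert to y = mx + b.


y - 16 = -3.3930(x + 7)
y = -3.3930x + 16 + 3.3930*(-7)
y = -3.3930x - 7.7510

y = -3.3930x - 7.7510


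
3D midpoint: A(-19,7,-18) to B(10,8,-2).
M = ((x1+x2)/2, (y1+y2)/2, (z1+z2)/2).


Mx = (-19+10)/2 = -4.5000
My = (7+8)/2 = 7.5000
Mz = (-18- 2)/2 = -10.0000

M = (-4.5000, 7.5000, -10.0000)


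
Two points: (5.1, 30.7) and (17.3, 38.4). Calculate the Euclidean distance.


dx = 17.3 - 5.1 = 12.2
dy = 38.4 - 30.7 = 7.7
d = sqrt(148.84 + 59.29) = sqrt(208.13) = 14.4267

14.4267


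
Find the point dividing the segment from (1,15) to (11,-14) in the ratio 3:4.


Px = (3*11 + 4*1)/7 = 37/7 = 5.2857
Py = (3*(-14) + 4*15)/7 = 18/7 = 2.5714

P = (5.2857, 2.5714)


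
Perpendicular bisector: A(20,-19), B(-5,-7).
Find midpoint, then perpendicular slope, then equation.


Midpoint = (7.5, -13)
Slope of AB = dy/dx = 12/(-25) = -0.4800
Perp slope = -dx/dy = 25/12 = 2.0833
b = My - (perp slope)*Mx = -13 + (-25*7.5)/12 = -13 - 15.6250 = -28.6250

y = 2.0833x - 28.6250


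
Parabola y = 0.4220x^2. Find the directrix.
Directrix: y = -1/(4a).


a = 0.4220
1/(4a) = 0.5924
directrix: y = -0.5924 = -0.5924

y = -0.5924


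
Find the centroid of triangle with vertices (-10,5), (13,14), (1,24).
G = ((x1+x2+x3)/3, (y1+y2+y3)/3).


Gx = (-10+13+1)/3 = 4/3 = 1.3333
Gy = (5+14+24)/3 = 43/3 = 14.3333

G = (1.3333, 14.3333)


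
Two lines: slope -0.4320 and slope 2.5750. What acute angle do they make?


m1-m2 = -3.007
1+m1*m2 = -0.1124
tan(theta) = |-3.007/(-0.1124)| = 26.752669
theta = arctan(|-3.007/(-0.1124)|) = 87.8593 degrees (acute angle)

87.8593 degrees


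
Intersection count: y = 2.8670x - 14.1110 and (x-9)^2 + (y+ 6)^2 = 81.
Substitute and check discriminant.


Substitute y = 2.8670x - 14.1110: (x-9)^2 + (2.8670x- 14.1110+ 6)^2 = 81
Expand to Ax^2 + Bx + C = 0, where b-k = -8.111
A = 1+m^2 = 9.219689
B = 2(m(b-k) - h) = 2(2.8670*(-8.111) - 9) = -64.508474
C = h^2 + (b-k)^2 - r^2 = 81 + 65.788321 - 81 = 65.788321
disc = B^2-4AC = 4161.3432 - 2426.1914 = 1735.1518
disc > 0

2 intersection points


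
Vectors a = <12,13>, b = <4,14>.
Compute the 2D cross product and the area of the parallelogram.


cross = 12*14 - 13*4 = 168 - 52 = 116
Parallelogram area = |116| = 116

cross = 116, parallelogram area = 116


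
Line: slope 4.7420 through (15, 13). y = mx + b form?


y - 13 = 4.7420(x - 15)
y = 4.7420x + 13 - 4.7420*15
y = 4.7420x - 58.1300

y = 4.7420x - 58.1300


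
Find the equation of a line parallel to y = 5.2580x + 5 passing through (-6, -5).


Parallel lines have equal slopes.
m2 = 5.2580
b2 = -5 - 5.2580*(-6) = 26.5480

y = 5.2580x + 26.5480


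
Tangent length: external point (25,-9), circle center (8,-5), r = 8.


d = sqrt((25-8)^2 + (-9+ 5)^2) = sqrt(289+16) = 17.4642
L = sqrt(305.0000 - 64) = sqrt(241.0000) = 15.5242

15.5242


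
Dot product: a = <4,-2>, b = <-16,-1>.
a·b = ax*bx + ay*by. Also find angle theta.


a·b = 4*(-16) - 2*(-1) = -64 + 2 = -62
|a| = sqrt(16+4) = 4.4721
|b| = sqrt(256+1) = 16.0312
cos(theta) = -62/(sqrt(20)*sqrt(257)) = -62/sqrt(5140) = -0.864789
theta = arccos(-62/sqrt(5140)) = 149.8586 degrees

a·b = -62, theta = 149.8586 deg


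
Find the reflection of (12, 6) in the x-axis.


Reflection rule for x-axis: (x, -y)
(12, 6) -> (12, -6)

(12, -6)


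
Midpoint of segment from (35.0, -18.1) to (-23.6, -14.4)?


Mx = (35.0 - 23.6)/2 = 11.4/2 = 5.7000
My = (-18.1 - 14.4)/2 = -32.5/2 = -16.2500

(5.7000, -16.2500)


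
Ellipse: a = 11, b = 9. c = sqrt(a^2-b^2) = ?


c^2 = 11^2 - 9^2 = 121 - 81 = 40
c = sqrt(40) = 6.3246

c = 6.3246


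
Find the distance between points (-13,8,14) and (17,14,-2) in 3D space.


dx=30, dy=6, dz=-16
d = sqrt(900+36+256) = sqrt(1192) = 34.5254

34.5254


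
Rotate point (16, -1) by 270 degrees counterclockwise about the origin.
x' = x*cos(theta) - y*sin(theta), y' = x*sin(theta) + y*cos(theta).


cos(270) = 0, sin(270) = -1
x' = 16*0 + 1*(-1) = -1
y' = 16*(-1) - 1*0 = -16

(-1, -16)


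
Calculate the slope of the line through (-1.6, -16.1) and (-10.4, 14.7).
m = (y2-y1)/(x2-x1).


dy = 14.7 + 16.1 = 30.8
dx = -10.4 + 1.6 = -8.8
m = 30.8/(-8.8) = -3.5000

m = -3.5000


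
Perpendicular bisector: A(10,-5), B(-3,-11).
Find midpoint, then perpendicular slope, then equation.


Midpoint = (3.5, -8)
Slope of AB = dy/dx = -6/(-13) = 0.4615
Perp slope = -dx/dy = -13/6 = -2.1667
b = My - (perp slope)*Mx = -8 + (-13*3.5)/(-6) = -8 + 7.5833 = -0.4167

y = -2.1667x - 0.4167


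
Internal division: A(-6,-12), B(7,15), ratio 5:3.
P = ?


Px = (5*7 + 3*(-6))/8 = 17/8 = 2.1250
Py = (5*15 + 3*(-12))/8 = 39/8 = 4.8750

P = (2.1250, 4.8750)


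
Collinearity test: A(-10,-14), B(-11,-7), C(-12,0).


-10*(-7-0) - 11*(0+ 14) - 12*(-14+ 7)
= 70 - 154 + 84 = 0

Yes, collinear (determinant = 0)


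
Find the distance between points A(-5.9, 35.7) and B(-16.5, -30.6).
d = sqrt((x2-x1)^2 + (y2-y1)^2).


dx = -16.5 + 5.9 = -10.6
dy = -30.6 - 35.7 = -66.3
d = sqrt(112.36 + 4395.69) = sqrt(4508.05) = 67.1420

67.1420


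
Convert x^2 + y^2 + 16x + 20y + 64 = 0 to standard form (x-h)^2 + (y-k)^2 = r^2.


h = -D/2 = -16/2 = -8
k = -E/2 = -20/2 = -10
r^2 = h^2 + k^2 - F = 64 + 100 - 64 = 100
r = 10

Center (-8, -10), radius = 10


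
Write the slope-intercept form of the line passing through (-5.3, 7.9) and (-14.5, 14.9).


m = (7.0)/(-9.2) = -0.7609
b = y1 - m*x1 = 7.9 - (7.0*(-5.3))/(-9.2) = 7.9 - 4.0326 = 3.8674

y = -0.7609x + 3.8674


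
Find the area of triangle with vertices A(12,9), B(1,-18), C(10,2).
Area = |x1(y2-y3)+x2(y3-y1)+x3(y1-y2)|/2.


12*(-18-2) = -240
1*(2-9) = -7
10*(9+ 18) = 270
sum = 23
Area = |23|/2 = 11.5000

11.5000 sq units


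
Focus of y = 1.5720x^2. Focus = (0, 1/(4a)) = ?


a = 1.5720
4a = 6.2880
focus = (0, 1/6.2880) = (0, 0.1590)

Focus = (0, 0.1590)


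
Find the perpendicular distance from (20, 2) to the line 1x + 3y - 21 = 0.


|1*20 + 3*2 - 21| = |5| = 5
sqrt(1 + 9) = sqrt(10) = 3.1623
d = 5/sqrt(10) = 1.5811

1.5811


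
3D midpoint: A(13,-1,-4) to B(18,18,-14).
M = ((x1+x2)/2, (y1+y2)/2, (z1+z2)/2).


Mx = (13+18)/2 = 15.5000
My = (-1+18)/2 = 8.5000
Mz = (-4- 14)/2 = -9.0000

M = (15.5000, 8.5000, -9.0000)


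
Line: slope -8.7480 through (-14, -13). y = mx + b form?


y + 13 = -8.7480(x + 14)
y = -8.7480x - 13 + 8.7480*(-14)
y = -8.7480x - 135.4720

y = -8.7480x - 135.4720


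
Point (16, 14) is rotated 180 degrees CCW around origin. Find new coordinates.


cos(180) = -1, sin(180) = 0
x' = 16*(-1) - 14*0 = -16
y' = 16*0 + 14*(-1) = -14

(-16, -14)


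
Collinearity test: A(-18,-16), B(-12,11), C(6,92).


-18*(11-92) - 12*(92+ 16) + 6*(-16-11)
= 1458 - 1296 - 162 = 0

Yes, collinear (determinant = 0)


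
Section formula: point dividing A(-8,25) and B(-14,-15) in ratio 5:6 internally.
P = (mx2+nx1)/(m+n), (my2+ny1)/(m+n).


Px = (5*(-14) + 6*(-8))/11 = -118/11 = -10.7273
Py = (5*(-15) + 6*25)/11 = 75/11 = 6.8182

P = (-10.7273, 6.8182)


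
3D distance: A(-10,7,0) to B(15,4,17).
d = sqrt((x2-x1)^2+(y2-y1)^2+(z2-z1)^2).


dx=25, dy=-3, dz=17
d = sqrt(625+9+289) = sqrt(923) = 30.3809

30.3809


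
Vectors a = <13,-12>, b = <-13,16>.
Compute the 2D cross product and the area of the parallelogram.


cross = 13*16 + 12*(-13) = 208 - 156 = 52
Parallelogram area = |52| = 52

cross = 52, parallelogram area = 52


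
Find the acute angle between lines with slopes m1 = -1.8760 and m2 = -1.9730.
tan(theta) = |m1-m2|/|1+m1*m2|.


m1-m2 = 0.097
1+m1*m2 = 4.701348
tan(theta) = |0.097/4.701348| = 0.020632
theta = arctan(|0.097/4.701348|) = 1.1820 degrees (acute angle)

1.1820 degrees


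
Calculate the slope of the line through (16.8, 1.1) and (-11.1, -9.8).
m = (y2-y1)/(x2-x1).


dy = -9.8 - 1.1 = -10.9
dx = -11.1 - 16.8 = -27.9
m = -10.9/(-27.9) = 0.3907

m = 0.3907


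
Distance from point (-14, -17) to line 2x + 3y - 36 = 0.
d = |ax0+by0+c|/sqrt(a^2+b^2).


|2*(-14) + 3*(-17) - 36| = |-115| = 115
sqrt(4 + 9) = sqrt(13) = 3.6056
d = 115/sqrt(13) = 31.8953

31.8953


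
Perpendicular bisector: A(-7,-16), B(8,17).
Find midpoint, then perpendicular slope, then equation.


Midpoint = (0.5, 0.5)
Slope of AB = dy/dx = 33/15 = 2.2000
Perp slope = -dx/dy = -15/33 = -0.4545
b = My - (perp slope)*Mx = 0.5 + (15*0.5)/33 = 0.5 + 0.2273 = 0.7273

y = -0.4545x + 0.7273


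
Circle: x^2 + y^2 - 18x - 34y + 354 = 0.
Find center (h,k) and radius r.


h = -D/2 = 18/2 = 9
k = -E/2 = 34/2 = 17
r^2 = h^2 + k^2 - F = 81 + 289 - 354 = 16
r = 4

Center (9, 17), radius = 4


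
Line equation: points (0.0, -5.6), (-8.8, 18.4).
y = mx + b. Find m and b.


m = (24.0)/(-8.8) = -2.7273
b = y1 - m*x1 = -5.6 - (24.0*0.0)/(-8.8) = -5.6 - 0 = -5.6000

y = -2.7273x - 5.6000


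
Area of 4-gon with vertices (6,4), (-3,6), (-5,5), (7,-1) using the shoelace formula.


sum(xi*y_{i+1}) = 6*6 - 3*5 - 5*(-1) + 7*4 = 54
sum(yi*x_{i+1}) = 4*(-3) + 6*(-5) + 5*7 - 1*6 = -13
Area = |54 + 13|/2 = 67/2 = 33.5000

33.5000 sq units


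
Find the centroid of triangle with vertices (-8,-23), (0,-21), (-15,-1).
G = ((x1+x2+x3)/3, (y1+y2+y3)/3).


Gx = (-8+0- 15)/3 = -23/3 = -7.6667
Gy = (-23- 21- 1)/3 = -45/3 = -15.0000

G = (-7.6667, -15.0000)


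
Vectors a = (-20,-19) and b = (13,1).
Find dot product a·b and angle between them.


a·b = -20*13 - 19*1 = -260 - 19 = -279
|a| = sqrt(400+361) = 27.5862
|b| = sqrt(169+1) = 13.0384
cos(theta) = -279/(sqrt(761)*sqrt(170)) = -279/sqrt(129370) = -0.775689
theta = arccos(-279/sqrt(129370)) = 140.8675 degrees

a·b = -279, theta = 140.8675 deg


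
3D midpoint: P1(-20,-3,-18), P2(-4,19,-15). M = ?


Mx = (-20- 4)/2 = -12.0000
My = (-3+19)/2 = 8.0000
Mz = (-18- 15)/2 = -16.5000

M = (-12.0000, 8.0000, -16.5000)


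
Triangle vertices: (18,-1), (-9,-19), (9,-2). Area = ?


18*(-19+ 2) = -306
-9*(-2+ 1) = 9
9*(-1+ 19) = 162
sum = -135
Area = |-135|/2 = 67.5000

67.5000 sq units


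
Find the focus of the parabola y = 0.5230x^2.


a = 0.5230
4a = 2.0920
focus = (0, 1/2.0920) = (0, 0.4780)

Focus = (0, 0.4780)


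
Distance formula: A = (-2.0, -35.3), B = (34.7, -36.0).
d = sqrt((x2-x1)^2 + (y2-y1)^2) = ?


dx = 34.7 + 2.0 = 36.7
dy = -36.0 + 35.3 = -0.7
d = sqrt(1346.89 + 0.49) = sqrt(1347.38) = 36.7067

36.7067


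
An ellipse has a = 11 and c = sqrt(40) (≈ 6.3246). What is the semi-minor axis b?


b^2 = 11^2 - (sqrt(40))^2 = 121 - 40 = 81
b = sqrt(81) = 9

b = 9


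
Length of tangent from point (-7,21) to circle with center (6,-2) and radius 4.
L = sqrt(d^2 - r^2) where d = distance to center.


d = sqrt((-7-6)^2 + (21+ 2)^2) = sqrt(169+529) = 26.4197
L = sqrt(698.0000 - 16) = sqrt(682.0000) = 26.1151

26.1151


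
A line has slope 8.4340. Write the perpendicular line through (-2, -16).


Perpendicular slope = -1/m1 = -1/8.4340 = -0.1186
b2 = y0 - m2*x0 = -16 - 2/8.4340 = -16 - 0.2371 = -16.2371

y = -0.1186x - 16.2371


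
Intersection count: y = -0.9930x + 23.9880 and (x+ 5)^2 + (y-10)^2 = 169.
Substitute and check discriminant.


Substitute y = -0.9930x + 23.9880: (x+ 5)^2 + (-0.9930x+23.9880-10)^2 = 169
Expand to Ax^2 + Bx + C = 0, where b-k = 13.988
A = 1+m^2 = 1.986049
B = 2(m(b-k) - h) = 2(-0.9930*13.988 + 5) = -17.780168
C = h^2 + (b-k)^2 - r^2 = 25 + 195.664144 - 169 = 51.664144
disc = B^2-4AC = 316.1344 - 410.4301 = -94.2957
disc < 0

0 intersection points


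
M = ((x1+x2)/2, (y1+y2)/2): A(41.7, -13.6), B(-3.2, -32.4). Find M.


Mx = (41.7 - 3.2)/2 = 38.5/2 = 19.2500
My = (-13.6 - 32.4)/2 = -46.0/2 = -23.0000

(19.2500, -23.0000)


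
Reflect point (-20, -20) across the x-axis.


Reflection rule for x-axis: (x, -y)
(-20, -20) -> (-20, 20)

(-20, 20)


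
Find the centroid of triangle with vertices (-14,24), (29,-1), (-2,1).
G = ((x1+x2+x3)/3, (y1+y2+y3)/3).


Gx = (-14+29- 2)/3 = 13/3 = 4.3333
Gy = (24- 1+1)/3 = 24/3 = 8.0000

G = (4.3333, 8.0000)


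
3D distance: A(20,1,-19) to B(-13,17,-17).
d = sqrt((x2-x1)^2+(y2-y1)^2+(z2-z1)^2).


dx=-33, dy=16, dz=2
d = sqrt(1089+256+4) = sqrt(1349) = 36.7287

36.7287


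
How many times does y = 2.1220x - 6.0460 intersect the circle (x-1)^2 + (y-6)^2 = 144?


Substitute y = 2.1220x - 6.0460: (x-1)^2 + (2.1220x- 6.0460-6)^2 = 144
Expand to Ax^2 + Bx + C = 0, where b-k = -12.046
A = 1+m^2 = 5.502884
B = 2(m(b-k) - h) = 2(2.1220*(-12.046) - 1) = -53.123224
C = h^2 + (b-k)^2 - r^2 = 1 + 145.106116 - 144 = 2.106116
disc = B^2-4AC = 2822.0769 - 46.3588 = 2775.7181
disc > 0

2 intersection points


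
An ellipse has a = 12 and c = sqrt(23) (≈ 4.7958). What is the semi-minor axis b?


b^2 = 12^2 - (sqrt(23))^2 = 144 - 23 = 121
b = sqrt(121) = 11

b = 11


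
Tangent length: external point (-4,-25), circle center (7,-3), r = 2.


d = sqrt((-4-7)^2 + (-25+ 3)^2) = sqrt(121+484) = 24.5967
L = sqrt(605.0000 - 4) = sqrt(601.0000) = 24.5153

24.5153


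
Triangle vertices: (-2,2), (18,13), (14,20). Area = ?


-2*(13-20) = 14
18*(20-2) = 324
14*(2-13) = -154
sum = 184
Area = |184|/2 = 92.0000

92.0000 sq units


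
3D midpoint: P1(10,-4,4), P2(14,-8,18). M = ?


Mx = (10+14)/2 = 12.0000
My = (-4- 8)/2 = -6.0000
Mz = (4+18)/2 = 11.0000

M = (12.0000, -6.0000, 11.0000)


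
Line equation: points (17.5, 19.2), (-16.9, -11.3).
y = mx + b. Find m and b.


m = (-30.5)/(-34.4) = 0.8866
b = y1 - m*x1 = 19.2 - (-30.5*17.5)/(-34.4) = 19.2 - 15.5160 = 3.6840

y = 0.8866x + 3.6840


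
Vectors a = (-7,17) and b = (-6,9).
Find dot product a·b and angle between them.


a·b = -7*(-6) + 17*9 = 42 + 153 = 195
|a| = sqrt(49+289) = 18.3848
|b| = sqrt(36+81) = 10.8167
cos(theta) = 195/(sqrt(338)*sqrt(117)) = 195/sqrt(39546) = 0.980581
theta = arccos(195/sqrt(39546)) = 11.3099 degrees

a·b = 195, theta = 11.3099 deg


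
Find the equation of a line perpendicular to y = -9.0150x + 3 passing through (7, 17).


Perpendicular slope = -1/m1 = -1/(-9.0150) = 0.1109
b2 = y0 - m2*x0 = 17 + 7/(-9.0150) = 17 - 0.7765 = 16.2235

y = 0.1109x + 16.2235


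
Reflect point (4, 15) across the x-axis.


Reflection rule for x-axis: (x, -y)
(4, 15) -> (4, -15)

(4, -15)


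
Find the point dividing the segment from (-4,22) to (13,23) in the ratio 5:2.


Px = (5*13 + 2*(-4))/7 = 57/7 = 8.1429
Py = (5*23 + 2*22)/7 = 159/7 = 22.7143

P = (8.1429, 22.7143)


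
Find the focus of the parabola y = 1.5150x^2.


a = 1.5150
4a = 6.0600
focus = (0, 1/6.0600) = (0, 0.1650)

Focus = (0, 0.1650)


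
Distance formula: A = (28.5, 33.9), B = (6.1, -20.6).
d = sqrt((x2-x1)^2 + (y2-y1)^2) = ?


dx = 6.1 - 28.5 = -22.4
dy = -20.6 - 33.9 = -54.5
d = sqrt(501.76 + 2970.25) = sqrt(3472.01) = 58.9238

58.9238


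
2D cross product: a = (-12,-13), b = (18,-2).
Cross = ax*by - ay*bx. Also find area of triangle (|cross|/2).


cross = -12*(-2) + 13*18 = 24 + 234 = 258
Triangle area = |258|/2 = 258/2 = 129.0000

cross = 258, triangle area = 129.0000


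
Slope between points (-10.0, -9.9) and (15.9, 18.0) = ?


dy = 18.0 + 9.9 = 27.9
dx = 15.9 + 10.0 = 25.9
m = 27.9/25.9 = 1.0772

m = 1.0772


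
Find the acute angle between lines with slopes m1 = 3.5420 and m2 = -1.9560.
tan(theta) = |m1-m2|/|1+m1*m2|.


m1-m2 = 5.498
1+m1*m2 = -5.928152
tan(theta) = |5.498/(-5.928152)| = 0.927439
theta = arctan(|5.498/(-5.928152)|) = 42.8440 degrees (acute angle)

42.8440 degrees


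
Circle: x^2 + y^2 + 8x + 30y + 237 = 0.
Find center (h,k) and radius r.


h = -D/2 = -8/2 = -4
k = -E/2 = -30/2 = -15
r^2 = h^2 + k^2 - F = 16 + 225 - 237 = 4
r = 2

Center (-4, -15), radius = 2


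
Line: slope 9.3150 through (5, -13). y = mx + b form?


y + 13 = 9.3150(x - 5)
y = 9.3150x - 13 - 9.3150*5
y = 9.3150x - 59.5750

y = 9.3150x - 59.5750


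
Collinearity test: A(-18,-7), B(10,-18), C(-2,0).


-18*(-18-0) + 10*(0+ 7) - 2*(-7+ 18)
= 324 + 70 - 22 = 372

No, not collinear (determinant = 372)


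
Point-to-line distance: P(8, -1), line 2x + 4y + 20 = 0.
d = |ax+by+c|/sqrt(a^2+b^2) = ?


|2*8 + 4*(-1) + 20| = |32| = 32
sqrt(4 + 16) = sqrt(20) = 4.4721
d = 32/sqrt(20) = 7.1554

7.1554


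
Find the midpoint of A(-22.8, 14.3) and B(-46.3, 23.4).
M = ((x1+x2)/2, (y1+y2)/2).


Mx = (-22.8 - 46.3)/2 = -69.1/2 = -34.5500
My = (14.3 + 23.4)/2 = 37.7/2 = 18.8500

(-34.5500, 18.8500)


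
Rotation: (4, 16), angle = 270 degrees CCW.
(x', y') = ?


cos(270) = 0, sin(270) = -1
x' = 4*0 - 16*(-1) = 16
y' = 4*(-1) + 16*0 = -4

(16, -4)


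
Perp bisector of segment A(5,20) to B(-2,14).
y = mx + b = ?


Midpoint = (1.5, 17)
Slope of AB = dy/dx = -6/(-7) = 0.8571
Perp slope = -dx/dy = -7/6 = -1.1667
b = My - (perp slope)*Mx = 17 + (-7*1.5)/(-6) = 17 + 1.7500 = 18.7500

y = -1.1667x + 18.7500


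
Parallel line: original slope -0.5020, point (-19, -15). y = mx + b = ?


Parallel lines have equal slopes.
m2 = -0.5020
b2 = -15 + 0.5020*(-19) = -24.5380

y = -0.5020x - 24.5380


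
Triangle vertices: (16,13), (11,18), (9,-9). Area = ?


16*(18+ 9) = 432
11*(-9-13) = -242
9*(13-18) = -45
sum = 145
Area = |145|/2 = 72.5000

72.5000 sq units


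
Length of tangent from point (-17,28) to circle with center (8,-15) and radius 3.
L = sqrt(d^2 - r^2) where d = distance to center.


d = sqrt((-17-8)^2 + (28+ 15)^2) = sqrt(625+1849) = 49.7393
L = sqrt(2474.0000 - 9) = sqrt(2465.0000) = 49.6488

49.6488


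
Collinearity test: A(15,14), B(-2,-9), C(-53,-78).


15*(-9+ 78) - 2*(-78-14) - 53*(14+ 9)
= 1035 + 184 - 1219 = 0

Yes, collinear (determinant = 0)


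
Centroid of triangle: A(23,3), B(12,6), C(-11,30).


Gx = (23+12- 11)/3 = 24/3 = 8.0000
Gy = (3+6+30)/3 = 39/3 = 13.0000

G = (8.0000, 13.0000)


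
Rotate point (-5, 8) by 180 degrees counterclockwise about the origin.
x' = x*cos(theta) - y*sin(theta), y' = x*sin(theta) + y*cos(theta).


cos(180) = -1, sin(180) = 0
x' = -5*(-1) - 8*0 = 5
y' = -5*0 + 8*(-1) = -8

(5, -8)


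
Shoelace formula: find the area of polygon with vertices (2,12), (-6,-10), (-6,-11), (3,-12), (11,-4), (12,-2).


sum(xi*y_{i+1}) = 2*(-10) - 6*(-11) - 6*(-12) + 3*(-4) + 11*(-2) + 12*12 = 228
sum(yi*x_{i+1}) = 12*(-6) - 10*(-6) - 11*3 - 12*11 - 4*12 - 2*2 = -229
Area = |228 + 229|/2 = 457/2 = 228.5000

228.5000 sq units


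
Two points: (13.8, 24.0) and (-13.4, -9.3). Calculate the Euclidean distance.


dx = -13.4 - 13.8 = -27.2
dy = -9.3 - 24.0 = -33.3
d = sqrt(739.84 + 1108.89) = sqrt(1848.73) = 42.9969

42.9969


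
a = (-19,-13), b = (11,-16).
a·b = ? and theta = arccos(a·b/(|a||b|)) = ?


a·b = -19*11 - 13*(-16) = -209 + 208 = -1
|a| = sqrt(361+169) = 23.0217
|b| = sqrt(121+256) = 19.4165
cos(theta) = -1/(sqrt(530)*sqrt(377)) = -1/sqrt(199810) = -0.002237
theta = arccos(-1/sqrt(199810)) = 90.1282 degrees

a·b = -1, theta = 90.1282 deg


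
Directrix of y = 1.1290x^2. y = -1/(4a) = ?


a = 1.1290
1/(4a) = 0.2214
directrix: y = -0.2214 = -0.2214

y = -0.2214


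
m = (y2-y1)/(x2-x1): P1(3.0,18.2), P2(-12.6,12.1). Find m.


dy = 12.1 - 18.2 = -6.1
dx = -12.6 - 3.0 = -15.6
m = -6.1/(-15.6) = 0.3910

m = 0.3910


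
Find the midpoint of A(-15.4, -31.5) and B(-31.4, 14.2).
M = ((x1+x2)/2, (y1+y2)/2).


Mx = (-15.4 - 31.4)/2 = -46.8/2 = -23.4000
My = (-31.5 + 14.2)/2 = -17.3/2 = -8.6500

(-23.4000, -8.6500)


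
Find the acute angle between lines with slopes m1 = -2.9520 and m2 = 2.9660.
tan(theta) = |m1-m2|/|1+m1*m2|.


m1-m2 = -5.918
1+m1*m2 = -7.755632
tan(theta) = |-5.918/(-7.755632)| = 0.763058
theta = arctan(|-5.918/(-7.755632)|) = 37.3457 degrees (acute angle)

37.3457 degrees


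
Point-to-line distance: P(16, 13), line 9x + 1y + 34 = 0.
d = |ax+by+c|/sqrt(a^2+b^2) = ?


|9*16 + 1*13 + 34| = |191| = 191
sqrt(81 + 1) = sqrt(82) = 9.0554
d = 191/sqrt(82) = 21.0924

21.0924


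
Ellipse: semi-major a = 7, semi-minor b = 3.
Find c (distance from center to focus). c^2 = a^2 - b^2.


c^2 = 7^2 - 3^2 = 49 - 9 = 40
c = sqrt(40) = 6.3246

c = 6.3246


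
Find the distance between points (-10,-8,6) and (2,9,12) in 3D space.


dx=12, dy=17, dz=6
d = sqrt(144+289+36) = sqrt(469) = 21.6564

21.6564


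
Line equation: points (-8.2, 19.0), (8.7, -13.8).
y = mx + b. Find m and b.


m = (-32.8)/(16.9) = -1.9408
b = y1 - m*x1 = 19.0 - (-32.8*(-8.2))/(16.9) = 19.0 - 15.9148 = 3.0852

y = -1.9408x + 3.0852


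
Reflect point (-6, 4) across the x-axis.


Reflection rule for x-axis: (x, -y)
(-6, 4) -> (-6, -4)

(-6, -4)


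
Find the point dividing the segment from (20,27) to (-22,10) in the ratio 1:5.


Px = (1*(-22) + 5*20)/6 = 78/6 = 13.0000
Py = (1*10 + 5*27)/6 = 145/6 = 24.1667

P = (13.0000, 24.1667)


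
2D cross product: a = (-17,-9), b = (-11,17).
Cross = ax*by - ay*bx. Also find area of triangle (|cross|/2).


cross = -17*17 + 9*(-11) = -289 - 99 = -388
Triangle area = |-388|/2 = 388/2 = 194.0000

cross = -388, triangle area = 194.0000


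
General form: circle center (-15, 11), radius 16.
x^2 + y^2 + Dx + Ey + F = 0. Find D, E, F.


(x+ 15)^2 + (y-11)^2 = 16^2
D = -2h = 30, E = -2k = -22
F = h^2+k^2-r^2 = 225+121-256 = 90

D = 30, E = -22, F = 90


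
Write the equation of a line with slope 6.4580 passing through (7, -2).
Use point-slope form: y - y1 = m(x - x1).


y + 2 = 6.4580(x - 7)
y = 6.4580x - 2 - 6.4580*7
y = 6.4580x - 47.2060

y = 6.4580x - 47.2060


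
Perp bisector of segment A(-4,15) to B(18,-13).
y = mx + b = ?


Midpoint = (7, 1)
Slope of AB = dy/dx = -28/22 = -1.2727
Perp slope = -dx/dy = 22/28 = 0.7857
b = My - (perp slope)*Mx = 1 + (22*7)/(-28) = 1 - 5.5000 = -4.5000

y = 0.7857x - 4.5000


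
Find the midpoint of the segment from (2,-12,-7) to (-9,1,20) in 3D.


Mx = (2- 9)/2 = -3.5000
My = (-12+1)/2 = -5.5000
Mz = (-7+20)/2 = 6.5000

M = (-3.5000, -5.5000, 6.5000)


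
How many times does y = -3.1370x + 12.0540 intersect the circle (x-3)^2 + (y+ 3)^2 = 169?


Substitute y = -3.1370x + 12.0540: (x-3)^2 + (-3.1370x+12.0540+ 3)^2 = 169
Expand to Ax^2 + Bx + C = 0, where b-k = 15.054
A = 1+m^2 = 10.840769
B = 2(m(b-k) - h) = 2(-3.1370*15.054 - 3) = -100.448796
C = h^2 + (b-k)^2 - r^2 = 9 + 226.622916 - 169 = 66.622916
disc = B^2-4AC = 10089.9606 - 2888.9746 = 7200.9860
disc > 0

2 intersection points


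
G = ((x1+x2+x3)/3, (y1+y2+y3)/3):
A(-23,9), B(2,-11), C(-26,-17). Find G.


Gx = (-23+2- 26)/3 = -47/3 = -15.6667
Gy = (9- 11- 17)/3 = -19/3 = -6.3333

G = (-15.6667, -6.3333)


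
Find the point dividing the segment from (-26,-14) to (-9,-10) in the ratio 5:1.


Px = (5*(-9) + 1*(-26))/6 = -71/6 = -11.8333
Py = (5*(-10) + 1*(-14))/6 = -64/6 = -10.6667

P = (-11.8333, -10.6667)


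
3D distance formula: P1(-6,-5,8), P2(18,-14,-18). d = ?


dx=24, dy=-9, dz=-26
d = sqrt(576+81+676) = sqrt(1333) = 36.5103

36.5103


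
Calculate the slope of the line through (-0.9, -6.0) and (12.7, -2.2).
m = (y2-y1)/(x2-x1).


dy = -2.2 + 6.0 = 3.8
dx = 12.7 + 0.9 = 13.6
m = 3.8/13.6 = 0.2794

m = 0.2794


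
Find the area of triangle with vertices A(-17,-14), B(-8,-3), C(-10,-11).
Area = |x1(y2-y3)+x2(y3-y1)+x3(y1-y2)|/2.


-17*(-3+ 11) = -136
-8*(-11+ 14) = -24
-10*(-14+ 3) = 110
sum = -50
Area = |-50|/2 = 25.0000

25.0000 sq units


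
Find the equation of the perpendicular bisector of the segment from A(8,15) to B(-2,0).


Midpoint = (3, 7.5)
Slope of AB = dy/dx = -15/(-10) = 1.5000
Perp slope = -dx/dy = -10/15 = -0.6667
b = My - (perp slope)*Mx = 7.5 + (-10*3)/(-15) = 7.5 + 2.0000 = 9.5000

y = -0.6667x + 9.5000


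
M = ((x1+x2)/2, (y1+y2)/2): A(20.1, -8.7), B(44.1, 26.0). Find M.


Mx = (20.1 + 44.1)/2 = 64.2/2 = 32.1000
My = (-8.7 + 26.0)/2 = 17.3/2 = 8.6500

(32.1000, 8.6500)


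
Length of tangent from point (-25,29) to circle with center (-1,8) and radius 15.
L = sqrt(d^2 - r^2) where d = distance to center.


d = sqrt((-25+ 1)^2 + (29-8)^2) = sqrt(576+441) = 31.8904
L = sqrt(1017.0000 - 225) = sqrt(792.0000) = 28.1425

28.1425


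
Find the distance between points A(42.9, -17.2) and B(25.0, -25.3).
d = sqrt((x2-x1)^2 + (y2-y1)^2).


dx = 25.0 - 42.9 = -17.9
dy = -25.3 + 17.2 = -8.1
d = sqrt(320.41 + 65.61) = sqrt(386.02) = 19.6474

19.6474


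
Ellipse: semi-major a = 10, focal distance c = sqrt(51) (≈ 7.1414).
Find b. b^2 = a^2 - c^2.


b^2 = 10^2 - (sqrt(51))^2 = 100 - 51 = 49
b = sqrt(49) = 7

b = 7


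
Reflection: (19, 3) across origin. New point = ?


Reflection rule for origin: (-x, -y)
(19, 3) -> (-19, -3)

(-19, -3)


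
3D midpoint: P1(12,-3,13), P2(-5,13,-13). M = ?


Mx = (12- 5)/2 = 3.5000
My = (-3+13)/2 = 5.0000
Mz = (13- 13)/2 = 0

M = (3.5000, 5.0000, 0)


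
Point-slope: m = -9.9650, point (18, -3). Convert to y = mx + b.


y + 3 = -9.9650(x - 18)
y = -9.9650x - 3 + 9.9650*18
y = -9.9650x + 176.3700

y = -9.9650x + 176.3700


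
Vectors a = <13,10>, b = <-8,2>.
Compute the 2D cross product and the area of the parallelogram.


cross = 13*2 - 10*(-8) = 26 + 80 = 106
Parallelogram area = |106| = 106

cross = 106, parallelogram area = 106


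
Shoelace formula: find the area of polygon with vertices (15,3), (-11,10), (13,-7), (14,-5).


sum(xi*y_{i+1}) = 15*10 - 11*(-7) + 13*(-5) + 14*3 = 204
sum(yi*x_{i+1}) = 3*(-11) + 10*13 - 7*14 - 5*15 = -76
Area = |204 + 76|/2 = 280/2 = 140.0000

140.0000 sq units
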